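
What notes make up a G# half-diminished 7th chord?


Half-diminished 7th chord = root + minor 3rd + diminished 5th + minor 7th
Seventh chords stack in thirds, so the letter names are G-B-D-F
Root: G#
Minor 3rd above G#: B
Diminished 5th above G#: D
Minor 7th above G#: F#
Chord = G# B D F#


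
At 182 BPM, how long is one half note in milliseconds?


Working:
One quarter-note beat = 60000 / BPM = 60000 / 182 ms
Half note = 2 × quarter note
Duration = 2 × 60000 / 182 = 120000 / 182
= 659.3 ms


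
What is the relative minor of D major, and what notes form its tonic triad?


Working:
The relative minor shares the major's key signature and starts on its 6th degree
6th degree = a major 6th above the tonic; a major 6th above D is B
→ relative minor of D major is B minor
Tonic triad of B minor = root + minor 3rd + perfect 5th = B D F#
= B minor; triad = B D F#


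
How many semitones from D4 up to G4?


Reasoning:
Absolute semitone position = octave×12 + chromatic position
D4: 4×12 + 2 = 50
G4: 4×12 + 7 = 55
Difference = 55 - 50 = 5
= 5 semitones


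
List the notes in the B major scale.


Working:
Major scale pattern: W-W-H-W-W-W-H (2-2-1-2-2-2-1 semitones)
Starting from B:
  B + 2 semitones → C#
  C# + 2 semitones → D#
  D# + 1 semitone → E
  E + 2 semitones → F#
  F# + 2 semitones → G#
  G# + 2 semitones → A#
  A# + 1 semitone → B
Scale = B C# D# E F# G# A#


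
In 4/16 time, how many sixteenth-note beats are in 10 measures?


Time signature 4/16: the bottom number 16 means the sixteenth note gets one count
The top number 4 means 4 sixteenth-note beats per measure
Total = 4 × 10 measures
= 40 sixteenth-note beats


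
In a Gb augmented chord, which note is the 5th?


Solution.
Augmented triad = root + major 3rd (4 semitones) + augmented 5th (8 semitones)
A triad on Gb stacks thirds, so the chord tones use letter names G-B-D
Root: Gb
Major 3rd above Gb: Bb
Augmented 5th above Gb: D
The 5th = D


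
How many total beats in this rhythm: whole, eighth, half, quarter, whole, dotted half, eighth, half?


Solution.
Beat values:
  whole = 4 beats
  eighth = 0.5 beats
  half = 2 beats
  quarter = 1 beat
  whole = 4 beats
  dotted half = 3 beats
  eighth = 0.5 beats
  half = 2 beats
Sum = 4 + 0.5 + 2 + 1 + 4 + 3 + 0.5 + 2
= 17 beats


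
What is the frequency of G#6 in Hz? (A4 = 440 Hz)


f = 440 × 2^(n/12) where n = semitones from A4
G#6: 23 semitones from A4
f = 440 × 2^(23/12)
f = 1661.22 Hz


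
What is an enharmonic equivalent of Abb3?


Step by step:
Enharmonic notes sound the same pitch but are spelled with different letter names
Abb and G name the same pitch class
= G3


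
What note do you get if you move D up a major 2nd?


Solution.
major 2nd: 2 letter names, 2 semitones
Letter: D + 1 → E
Pitch: D + 2 semitones, spelled as an E → E
= E


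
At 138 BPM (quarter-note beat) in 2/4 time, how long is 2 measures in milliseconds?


Quarter-note beat duration = 60000 / 138 ms
Beats per measure (2/4) = 2
One measure = 2 × 60000 / 138 = 120000 / 138 ms
2 measures = 2 × 120000 / 138 = 240000 / 138
= 1739.1 ms


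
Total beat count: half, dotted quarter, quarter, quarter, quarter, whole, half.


Reasoning:
Beat values:
  half = 2 beats
  dotted quarter = 1.5 beats
  quarter = 1 beat
  quarter = 1 beat
  quarter = 1 beat
  whole = 4 beats
  half = 2 beats
Sum = 2 + 1.5 + 1 + 1 + 1 + 4 + 2
= 12.5 beats


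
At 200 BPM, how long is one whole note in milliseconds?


Step by step:
One quarter-note beat = 60000 / BPM = 60000 / 200 ms
Whole note = 4 × quarter note
Duration = 4 × 60000 / 200 = 240000 / 200
= 1200.0 ms


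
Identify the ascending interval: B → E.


Letter names: B → E spans 4 letter names → a 4th
Semitones: B → E = 5 half-steps
A 4th of 5 semitones is a perfect 4th
= perfect 4th


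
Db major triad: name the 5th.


Reasoning:
Major triad = root + major 3rd (4 semitones) + perfect 5th (7 semitones)
A triad on Db stacks thirds, so the chord tones use letter names D-F-A
Root: Db
Major 3rd above Db: F
Perfect 5th above Db: Ab
The 5th = Ab


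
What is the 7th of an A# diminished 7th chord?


Solution.
Diminished 7th chord = root + minor 3rd + diminished 5th + diminished 7th
Seventh chords stack in thirds, so the letter names are A-C-E-G
Root: A#
Minor 3rd above A#: C#
Diminished 5th above A#: E
Diminished 7th above A#: G
The 7th = G


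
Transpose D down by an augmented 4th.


Reasoning:
augmented 4th: 4 letter names, 6 semitones
Letter: D - 3 → A
Pitch: D - 6 semitones, spelled as an A → Ab
= Ab


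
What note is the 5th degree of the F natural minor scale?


Natural minor scale pattern: W-H-W-W-H-W-W (2-1-2-2-1-2-2 semitones)
Starting from F:
  F + 2 semitones → G
  G + 1 semitone → Ab
  Ab + 2 semitones → Bb
  Bb + 2 semitones → C
  C + 1 semitone → Db
  Db + 2 semitones → Eb
  Eb + 2 semitones → F
Scale: F G Ab Bb C Db Eb
Degree 5 = C


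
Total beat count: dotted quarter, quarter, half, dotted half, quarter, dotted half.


Step by step:
Beat values:
  dotted quarter = 1.5 beats
  quarter = 1 beat
  half = 2 beats
  dotted half = 3 beats
  quarter = 1 beat
  dotted half = 3 beats
Sum = 1.5 + 1 + 2 + 3 + 1 + 3
= 11.5 beats


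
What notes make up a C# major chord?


Major triad = root + major 3rd (4 semitones) + perfect 5th (7 semitones)
A triad on C# stacks thirds, so the chord tones use letter names C-E-G
Root: C#
Major 3rd above C#: E#
Perfect 5th above C#: G#
Chord = C# E# G#


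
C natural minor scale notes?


Let's work it out.
Natural minor scale pattern: W-H-W-W-H-W-W (2-1-2-2-1-2-2 semitones)
Starting from C:
  C + 2 semitones → D
  D + 1 semitone → Eb
  Eb + 2 semitones → F
  F + 2 semitones → G
  G + 1 semitone → Ab
  Ab + 2 semitones → Bb
  Bb + 2 semitones → C
Scale = C D Eb F G Ab Bb


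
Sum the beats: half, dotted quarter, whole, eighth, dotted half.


Solution.
Beat values:
  half = 2 beats
  dotted quarter = 1.5 beats
  whole = 4 beats
  eighth = 0.5 beats
  dotted half = 3 beats
Sum = 2 + 1.5 + 4 + 0.5 + 3
= 11 beats


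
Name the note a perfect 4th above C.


Working:
A 4th spans 4 letter names, so from C we land on F
A perfect 4th = 5 semitones above C
Spell F at that pitch: F
= F


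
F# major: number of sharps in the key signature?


Sharp major keys follow the circle of fifths: C(0), G(1), D(2), A(3), E(4), B(5), F#(6), C#(7)
F# major has 6 sharps
Order of sharps: F# C# G# D# A# E# B# → first 6: F#, C#, G#, D#, A#, E#
= 6 sharps


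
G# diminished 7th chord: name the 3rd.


Reasoning:
Diminished 7th chord = root + minor 3rd + diminished 5th + diminished 7th
Seventh chords stack in thirds, so the letter names are G-B-D-F
Root: G#
Minor 3rd above G#: B
Diminished 5th above G#: D
Diminished 7th above G#: F
The 3rd = B


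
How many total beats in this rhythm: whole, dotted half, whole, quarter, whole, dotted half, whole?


Solution.
Beat values:
  whole = 4 beats
  dotted half = 3 beats
  whole = 4 beats
  quarter = 1 beat
  whole = 4 beats
  dotted half = 3 beats
  whole = 4 beats
Sum = 4 + 3 + 4 + 1 + 4 + 3 + 4
= 23 beats


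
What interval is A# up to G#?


Let's work it out.
Letter names: A → G spans 7 letter names → a 7th
Semitones: A# → G# = 10 half-steps
A 7th of 10 semitones is a minor 7th
= minor 7th


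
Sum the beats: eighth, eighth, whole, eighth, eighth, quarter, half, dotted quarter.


Step by step:
Beat values:
  eighth = 0.5 beats
  eighth = 0.5 beats
  whole = 4 beats
  eighth = 0.5 beats
  eighth = 0.5 beats
  quarter = 1 beat
  half = 2 beats
  dotted quarter = 1.5 beats
Sum = 0.5 + 0.5 + 4 + 0.5 + 0.5 + 1 + 2 + 1.5
= 10.5 beats


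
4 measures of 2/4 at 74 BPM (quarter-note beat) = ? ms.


Step by step:
Quarter-note beat duration = 60000 / 74 ms
Beats per measure (2/4) = 2
One measure = 2 × 60000 / 74 = 120000 / 74 ms
4 measures = 4 × 120000 / 74 = 480000 / 74
= 6486.5 ms


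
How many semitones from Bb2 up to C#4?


Absolute semitone position = octave×12 + chromatic position
Bb2: 2×12 + 10 = 34
C#4: 4×12 + 1 = 49
Difference = 49 - 34 = 15
= 15 semitones


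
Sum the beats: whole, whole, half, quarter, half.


Beat values:
  whole = 4 beats
  whole = 4 beats
  half = 2 beats
  quarter = 1 beat
  half = 2 beats
Sum = 4 + 4 + 2 + 1 + 2
= 13 beats


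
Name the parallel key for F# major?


Parallel keys share the same tonic but differ in mode
F# major → parallel is F# minor
= F# minor


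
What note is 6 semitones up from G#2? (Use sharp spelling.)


Working:
G#2: chromatic position 8 in octave 2 → absolute = 2×12 + 8 = 32
Transpose up 6: 32 + 6 = 38
38 = 3×12 + 2 → D in octave 3
Result = D3


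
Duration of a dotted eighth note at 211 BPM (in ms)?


Let's work it out.
One quarter-note beat = 60000 / BPM = 60000 / 211 ms
Dotted eighth note = 3/4 × quarter note
Duration = 3/4 × 60000 / 211 = 45000 / 211
= 213.3 ms


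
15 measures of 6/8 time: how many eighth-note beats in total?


Step by step:
Time signature 6/8: the bottom number 8 means the eighth note gets one count
The top number 6 means 6 eighth-note beats per measure
Total = 6 × 15 measures
= 90 eighth-note beats


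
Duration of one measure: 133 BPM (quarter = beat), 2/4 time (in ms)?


Reasoning:
Quarter-note beat duration = 60000 / 133 ms
Beats per measure (2/4) = 2
One measure = 2 × 60000 / 133 = 120000 / 133 ms
= 902.3 ms


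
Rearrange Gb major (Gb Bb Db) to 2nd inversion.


Let's work it out.
Root position: Gb Bb Db
2nd inversion: move root and 3rd up an octave
Bass note: Db
Notes (bottom to top) = Db Gb Bb


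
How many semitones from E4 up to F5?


Reasoning:
Absolute semitone position = octave×12 + chromatic position
E4: 4×12 + 4 = 52
F5: 5×12 + 5 = 65
Difference = 65 - 52 = 13
= 13 semitones


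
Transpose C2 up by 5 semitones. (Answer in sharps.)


Let's work it out.
C2: chromatic position 0 in octave 2 → absolute = 2×12 + 0 = 24
Transpose up 5: 24 + 5 = 29
29 = 2×12 + 5 → F in octave 2
Result = F2


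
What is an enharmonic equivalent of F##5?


Enharmonic notes sound the same pitch but are spelled with different letter names
F## and G name the same pitch class
= G5


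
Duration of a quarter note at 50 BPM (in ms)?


Step by step:
One quarter-note beat = 60000 / BPM = 60000 / 50 ms
Duration = 60000 / 50
= 1200.0 ms


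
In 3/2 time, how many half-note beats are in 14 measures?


Step by step:
Time signature 3/2: the bottom number 2 means the half note gets one count
The top number 3 means 3 half-note beats per measure
Total = 3 × 14 measures
= 42 half-note beats


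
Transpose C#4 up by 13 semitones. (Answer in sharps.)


C#4: chromatic position 1 in octave 4 → absolute = 4×12 + 1 = 49
Transpose up 13: 49 + 13 = 62
62 = 5×12 + 2 → D in octave 5
Result = D5


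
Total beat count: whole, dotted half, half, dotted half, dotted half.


Working:
Beat values:
  whole = 4 beats
  dotted half = 3 beats
  half = 2 beats
  dotted half = 3 beats
  dotted half = 3 beats
Sum = 4 + 3 + 2 + 3 + 3
= 15 beats


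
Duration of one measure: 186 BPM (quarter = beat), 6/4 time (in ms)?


Let's work it out.
Quarter-note beat duration = 60000 / 186 ms
Beats per measure (6/4) = 6
One measure = 6 × 60000 / 186 = 360000 / 186 ms
= 1935.5 ms


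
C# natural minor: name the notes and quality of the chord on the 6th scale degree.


Step by step:
C# natural minor scale: C# D# E F# G# A B
Diatonic triad on degree 6 stacks scale notes 6, 1, 3: A C# E
A→C# = 4 semitones; A→E = 7 semitones → major triad
= A C# E (major)


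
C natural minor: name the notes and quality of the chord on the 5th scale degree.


C natural minor scale: C D Eb F G Ab Bb
Diatonic triad on degree 5 stacks scale notes 5, 7, 2: G Bb D
G→Bb = 3 semitones; G→D = 7 semitones → minor triad
= G Bb D (minor)


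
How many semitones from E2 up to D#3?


Reasoning:
Absolute semitone position = octave×12 + chromatic position
E2: 2×12 + 4 = 28
D#3: 3×12 + 3 = 39
Difference = 39 - 28 = 11
= 11 semitones


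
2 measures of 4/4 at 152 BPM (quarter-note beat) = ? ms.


Reasoning:
Quarter-note beat duration = 60000 / 152 ms
Beats per measure (4/4) = 4
One measure = 4 × 60000 / 152 = 240000 / 152 ms
2 measures = 2 × 240000 / 152 = 480000 / 152
= 3157.9 ms


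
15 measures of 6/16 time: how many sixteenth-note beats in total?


Reasoning:
Time signature 6/16: the bottom number 16 means the sixteenth note gets one count
The top number 6 means 6 sixteenth-note beats per measure
Total = 6 × 15 measures
= 90 sixteenth-note beats


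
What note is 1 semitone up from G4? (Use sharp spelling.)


Solution.
G4: chromatic position 7 in octave 4 → absolute = 4×12 + 7 = 55
Transpose up 1: 55 + 1 = 56
56 = 4×12 + 8 → G# in octave 4
Result = G#4


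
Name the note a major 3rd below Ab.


Solution.
A 3rd spans 3 letter names, so from A we land on F
A major 3rd = 4 semitones below Ab
Spell F at that pitch: Fb
= Fb


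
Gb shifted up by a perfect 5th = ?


Let's work it out.
perfect 5th: 5 letter names, 7 semitones
Letter: G + 4 → D
Pitch: Gb + 7 semitones, spelled as a D → Db
= Db


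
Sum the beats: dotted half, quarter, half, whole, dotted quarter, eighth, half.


Solution.
Beat values:
  dotted half = 3 beats
  quarter = 1 beat
  half = 2 beats
  whole = 4 beats
  dotted quarter = 1.5 beats
  eighth = 0.5 beats
  half = 2 beats
Sum = 3 + 1 + 2 + 4 + 1.5 + 0.5 + 2
= 14 beats


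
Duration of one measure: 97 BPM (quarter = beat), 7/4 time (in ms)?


Working:
Quarter-note beat duration = 60000 / 97 ms
Beats per measure (7/4) = 7
One measure = 7 × 60000 / 97 = 420000 / 97 ms
= 4329.9 ms


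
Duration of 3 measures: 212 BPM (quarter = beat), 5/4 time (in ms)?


Quarter-note beat duration = 60000 / 212 ms
Beats per measure (5/4) = 5
One measure = 5 × 60000 / 212 = 300000 / 212 ms
3 measures = 3 × 300000 / 212 = 900000 / 212
= 4245.3 ms


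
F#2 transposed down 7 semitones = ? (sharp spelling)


F#2: chromatic position 6 in octave 2 → absolute = 2×12 + 6 = 30
Transpose down 7: 30 - 7 = 23
23 = 1×12 + 11 → B in octave 1
Result = B1


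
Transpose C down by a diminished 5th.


Solution.
diminished 5th: 5 letter names, 6 semitones
Letter: C - 4 → F
Pitch: C - 6 semitones, spelled as an F → F#
= F#


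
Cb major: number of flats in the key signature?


Step by step:
Flat major keys: C(0), F(1), Bb(2), Eb(3), Ab(4), Db(5), Gb(6), Cb(7)
Cb major has 7 flats
Order of flats: Bb Eb Ab Db Gb Cb Fb → first 7: Bb, Eb, Ab, Db, Gb, Cb, Fb
= 7 flats


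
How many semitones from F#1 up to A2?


Working:
Absolute semitone position = octave×12 + chromatic position
F#1: 1×12 + 6 = 18
A2: 2×12 + 9 = 33
Difference = 33 - 18 = 15
= 15 semitones


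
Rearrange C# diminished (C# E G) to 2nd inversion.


Root position: C# E G
2nd inversion: move root and 3rd up an octave
Bass note: G
Notes (bottom to top) = G C# E


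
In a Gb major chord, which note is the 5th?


Let's work it out.
Major triad = root + major 3rd (4 semitones) + perfect 5th (7 semitones)
A triad on Gb stacks thirds, so the chord tones use letter names G-B-D
Root: Gb
Major 3rd above Gb: Bb
Perfect 5th above Gb: Db
The 5th = Db


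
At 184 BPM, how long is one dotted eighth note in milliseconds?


One quarter-note beat = 60000 / BPM = 60000 / 184 ms
Dotted eighth note = 3/4 × quarter note
Duration = 3/4 × 60000 / 184 = 45000 / 184
= 244.6 ms


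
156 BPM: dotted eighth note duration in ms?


Step by step:
One quarter-note beat = 60000 / BPM = 60000 / 156 ms
Dotted eighth note = 3/4 × quarter note
Duration = 3/4 × 60000 / 156 = 45000 / 156
= 288.5 ms


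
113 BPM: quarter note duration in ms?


One quarter-note beat = 60000 / BPM = 60000 / 113 ms
Duration = 60000 / 113
= 531.0 ms


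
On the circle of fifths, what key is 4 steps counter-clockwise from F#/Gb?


Reasoning:
Each counter-clockwise step moves down a perfect 5th (= up a perfect 4th)
From F#/Gb: F#/Gb → B → E → A → D
= D


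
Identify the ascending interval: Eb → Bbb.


Letter names: E → B spans 5 letter names → a 5th
Semitones: Eb → Bbb = 6 half-steps
A 5th of 6 semitones is a diminished 5th
= diminished 5th


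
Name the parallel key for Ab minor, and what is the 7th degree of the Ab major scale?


Step by step:
Parallel keys share the same tonic but differ in mode
Ab minor → parallel is Ab major
Ab major scale: Ab Bb C Db Eb F G
= Ab major; 7th degree = G


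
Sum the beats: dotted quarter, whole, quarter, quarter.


Working:
Beat values:
  dotted quarter = 1.5 beats
  whole = 4 beats
  quarter = 1 beat
  quarter = 1 beat
Sum = 1.5 + 4 + 1 + 1
= 7.5 beats


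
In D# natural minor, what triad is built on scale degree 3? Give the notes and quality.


Let's work it out.
D# natural minor scale: D# E# F# G# A# B C#
Diatonic triad on degree 3 stacks scale notes 3, 5, 7: F# A# C#
F#→A# = 4 semitones; F#→C# = 7 semitones → major triad
= F# A# C# (major)


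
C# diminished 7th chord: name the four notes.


Diminished 7th chord = root + minor 3rd + diminished 5th + diminished 7th
Seventh chords stack in thirds, so the letter names are C-E-G-B
Root: C#
Minor 3rd above C#: E
Diminished 5th above C#: G
Diminished 7th above C#: Bb
Chord = C# E G Bb


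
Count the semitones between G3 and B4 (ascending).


Step by step:
Absolute semitone position = octave×12 + chromatic position
G3: 3×12 + 7 = 43
B4: 4×12 + 11 = 59
Difference = 59 - 43 = 16
= 16 semitones


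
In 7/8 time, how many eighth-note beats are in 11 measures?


Let's work it out.
Time signature 7/8: the bottom number 8 means the eighth note gets one count
The top number 7 means 7 eighth-note beats per measure
Total = 7 × 11 measures
= 77 eighth-note beats


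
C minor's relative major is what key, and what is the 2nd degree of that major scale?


The relative major shares the key signature and is a minor 3rd above the minor tonic
A minor 3rd above C is Eb
→ relative major of C minor is Eb major
Eb major scale: Eb F G Ab Bb C D
= Eb major; 2nd degree = F


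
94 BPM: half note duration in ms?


Let's work it out.
One quarter-note beat = 60000 / BPM = 60000 / 94 ms
Half note = 2 × quarter note
Duration = 2 × 60000 / 94 = 120000 / 94
= 1276.6 ms


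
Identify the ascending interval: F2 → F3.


Letter names: F → F spans 8 letter names → an octave
Semitones: F2 → F3 = 12 half-steps
An octave of 12 semitones is a perfect octave
= perfect octave


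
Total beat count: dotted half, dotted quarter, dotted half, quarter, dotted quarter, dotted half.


Beat values:
  dotted half = 3 beats
  dotted quarter = 1.5 beats
  dotted half = 3 beats
  quarter = 1 beat
  dotted quarter = 1.5 beats
  dotted half = 3 beats
Sum = 3 + 1.5 + 3 + 1 + 1.5 + 3
= 13 beats


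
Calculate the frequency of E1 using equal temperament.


Let's work it out.
f = 440 × 2^(n/12) where n = semitones from A4
E1: -41 semitones from A4
f = 440 × 2^(-41/12)
f = 41.20 Hz


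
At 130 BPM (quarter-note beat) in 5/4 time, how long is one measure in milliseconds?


Quarter-note beat duration = 60000 / 130 ms
Beats per measure (5/4) = 5
One measure = 5 × 60000 / 130 = 300000 / 130 ms
= 2307.7 ms


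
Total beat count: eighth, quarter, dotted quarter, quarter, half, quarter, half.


Step by step:
Beat values:
  eighth = 0.5 beats
  quarter = 1 beat
  dotted quarter = 1.5 beats
  quarter = 1 beat
  half = 2 beats
  quarter = 1 beat
  half = 2 beats
Sum = 0.5 + 1 + 1.5 + 1 + 2 + 1 + 2
= 9 beats


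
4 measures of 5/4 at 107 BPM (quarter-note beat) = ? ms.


Quarter-note beat duration = 60000 / 107 ms
Beats per measure (5/4) = 5
One measure = 5 × 60000 / 107 = 300000 / 107 ms
4 measures = 4 × 300000 / 107 = 1200000 / 107
= 11215.0 ms


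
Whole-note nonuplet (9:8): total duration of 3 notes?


Nonuplet: 9 notes occupy the space of 8 whole notes
Space = 8 × 4 = 32 beats
Each nonuplet note = 32 / 9 = 32/9 beats
3 notes = 3 × 32/9 = 32/3
= 32/3 beats


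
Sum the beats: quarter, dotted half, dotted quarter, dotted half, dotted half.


Reasoning:
Beat values:
  quarter = 1 beat
  dotted half = 3 beats
  dotted quarter = 1.5 beats
  dotted half = 3 beats
  dotted half = 3 beats
Sum = 1 + 3 + 1.5 + 3 + 3
= 11.5 beats


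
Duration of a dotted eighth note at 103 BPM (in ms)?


Let's work it out.
One quarter-note beat = 60000 / BPM = 60000 / 103 ms
Dotted eighth note = 3/4 × quarter note
Duration = 3/4 × 60000 / 103 = 45000 / 103
= 436.9 ms


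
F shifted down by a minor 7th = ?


Solution.
minor 7th: 7 letter names, 10 semitones
Letter: F - 6 → G
Pitch: F - 10 semitones, spelled as a G → G
= G


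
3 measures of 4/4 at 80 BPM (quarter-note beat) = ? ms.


Working:
Quarter-note beat duration = 60000 / 80 ms
Beats per measure (4/4) = 4
One measure = 4 × 60000 / 80 = 240000 / 80 ms
3 measures = 3 × 240000 / 80 = 720000 / 80
= 9000.0 ms


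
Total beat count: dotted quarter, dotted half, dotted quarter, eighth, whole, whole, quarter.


Solution.
Beat values:
  dotted quarter = 1.5 beats
  dotted half = 3 beats
  dotted quarter = 1.5 beats
  eighth = 0.5 beats
  whole = 4 beats
  whole = 4 beats
  quarter = 1 beat
Sum = 1.5 + 3 + 1.5 + 0.5 + 4 + 4 + 1
= 15.5 beats


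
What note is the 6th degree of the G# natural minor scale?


Solution.
Natural minor scale pattern: W-H-W-W-H-W-W (2-1-2-2-1-2-2 semitones)
Starting from G#:
  G# + 2 semitones → A#
  A# + 1 semitone → B
  B + 2 semitones → C#
  C# + 2 semitones → D#
  D# + 1 semitone → E
  E + 2 semitones → F#
  F# + 2 semitones → G#
Scale: G# A# B C# D# E F#
Degree 6 = E


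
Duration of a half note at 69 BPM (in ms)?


One quarter-note beat = 60000 / BPM = 60000 / 69 ms
Half note = 2 × quarter note
Duration = 2 × 60000 / 69 = 120000 / 69
= 1739.1 ms


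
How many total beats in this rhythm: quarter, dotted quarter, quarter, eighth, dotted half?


Reasoning:
Beat values:
  quarter = 1 beat
  dotted quarter = 1.5 beats
  quarter = 1 beat
  eighth = 0.5 beats
  dotted half = 3 beats
Sum = 1 + 1.5 + 1 + 0.5 + 3
= 7 beats


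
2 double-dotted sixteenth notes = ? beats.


Solution.
Base sixteenth note = 1/4 beats
Dot 1 adds half the previous value: +1/8
Dot 2 adds half the previous value: +1/16
One double-dotted sixteenth = 1/4 + 1/8 + 1/16 = 7/16
2 of them = 2 × 7/16 = 7/8
= 7/8 beats


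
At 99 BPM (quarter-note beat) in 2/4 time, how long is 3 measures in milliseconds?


Solution.
Quarter-note beat duration = 60000 / 99 ms
Beats per measure (2/4) = 2
One measure = 2 × 60000 / 99 = 120000 / 99 ms
3 measures = 3 × 120000 / 99 = 360000 / 99
= 3636.4 ms


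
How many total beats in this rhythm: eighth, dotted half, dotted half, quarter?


Reasoning:
Beat values:
  eighth = 0.5 beats
  dotted half = 3 beats
  dotted half = 3 beats
  quarter = 1 beat
Sum = 0.5 + 3 + 3 + 1
= 7.5 beats


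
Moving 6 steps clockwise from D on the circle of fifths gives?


Solution.
Each clockwise step on the circle of fifths moves up a perfect 5th
From D: D → A → E → B → F#/Gb → Db → Ab
= Ab


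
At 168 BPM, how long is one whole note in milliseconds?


Solution.
One quarter-note beat = 60000 / BPM = 60000 / 168 ms
Whole note = 4 × quarter note
Duration = 4 × 60000 / 168 = 240000 / 168
= 1428.6 ms


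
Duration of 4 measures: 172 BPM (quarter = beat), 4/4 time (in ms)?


Working:
Quarter-note beat duration = 60000 / 172 ms
Beats per measure (4/4) = 4
One measure = 4 × 60000 / 172 = 240000 / 172 ms
4 measures = 4 × 240000 / 172 = 960000 / 172
= 5581.4 ms


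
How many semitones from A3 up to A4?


Absolute semitone position = octave×12 + chromatic position
A3: 3×12 + 9 = 45
A4: 4×12 + 9 = 57
Difference = 57 - 45 = 12
= 12 semitones


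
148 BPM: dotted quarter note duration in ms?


Working:
One quarter-note beat = 60000 / BPM = 60000 / 148 ms
Dotted quarter note = 3/2 × quarter note
Duration = 3/2 × 60000 / 148 = 90000 / 148
= 608.1 ms


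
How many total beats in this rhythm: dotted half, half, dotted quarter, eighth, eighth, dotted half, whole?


Beat values:
  dotted half = 3 beats
  half = 2 beats
  dotted quarter = 1.5 beats
  eighth = 0.5 beats
  eighth = 0.5 beats
  dotted half = 3 beats
  whole = 4 beats
Sum = 3 + 2 + 1.5 + 0.5 + 0.5 + 3 + 4
= 14.5 beats


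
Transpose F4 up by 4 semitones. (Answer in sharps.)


Solution.
F4: chromatic position 5 in octave 4 → absolute = 4×12 + 5 = 53
Transpose up 4: 53 + 4 = 57
57 = 4×12 + 9 → A in octave 4
Result = A4


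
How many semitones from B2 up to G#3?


Solution.
Absolute semitone position = octave×12 + chromatic position
B2: 2×12 + 11 = 35
G#3: 3×12 + 8 = 44
Difference = 44 - 35 = 9
= 9 semitones


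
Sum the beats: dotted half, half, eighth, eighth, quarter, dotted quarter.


Let's work it out.
Beat values:
  dotted half = 3 beats
  half = 2 beats
  eighth = 0.5 beats
  eighth = 0.5 beats
  quarter = 1 beat
  dotted quarter = 1.5 beats
Sum = 3 + 2 + 0.5 + 0.5 + 1 + 1.5
= 8.5 beats


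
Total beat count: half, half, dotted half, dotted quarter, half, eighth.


Let's work it out.
Beat values:
  half = 2 beats
  half = 2 beats
  dotted half = 3 beats
  dotted quarter = 1.5 beats
  half = 2 beats
  eighth = 0.5 beats
Sum = 2 + 2 + 3 + 1.5 + 2 + 0.5
= 11 beats


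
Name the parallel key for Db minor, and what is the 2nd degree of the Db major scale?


Parallel keys share the same tonic but differ in mode
Db minor → parallel is Db major
Db major scale: Db Eb F Gb Ab Bb C
= Db major; 2nd degree = Eb


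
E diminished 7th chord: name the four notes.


Let's work it out.
Diminished 7th chord = root + minor 3rd + diminished 5th + diminished 7th
Seventh chords stack in thirds, so the letter names are E-G-B-D
Root: E
Minor 3rd above E: G
Diminished 5th above E: Bb
Diminished 7th above E: Db
Chord = E G Bb Db


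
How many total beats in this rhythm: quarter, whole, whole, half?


Step by step:
Beat values:
  quarter = 1 beat
  whole = 4 beats
  whole = 4 beats
  half = 2 beats
Sum = 1 + 4 + 4 + 2
= 11 beats


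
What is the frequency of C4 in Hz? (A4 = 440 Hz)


f = 440 × 2^(n/12) where n = semitones from A4
C4: -9 semitones from A4
f = 440 × 2^(-9/12)
f = 261.63 Hz


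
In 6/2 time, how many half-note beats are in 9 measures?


Let's work it out.
Time signature 6/2: the bottom number 2 means the half note gets one count
The top number 6 means 6 half-note beats per measure
Total = 6 × 9 measures
= 54 half-note beats


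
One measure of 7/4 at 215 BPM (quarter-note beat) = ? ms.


Working:
Quarter-note beat duration = 60000 / 215 ms
Beats per measure (7/4) = 7
One measure = 7 × 60000 / 215 = 420000 / 215 ms
= 1953.5 ms


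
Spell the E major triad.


Major triad = root + major 3rd (4 semitones) + perfect 5th (7 semitones)
A triad on E stacks thirds, so the chord tones use letter names E-G-B
Root: E
Major 3rd above E: G#
Perfect 5th above E: B
Chord = E G# B


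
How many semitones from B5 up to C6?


Solution.
Absolute semitone position = octave×12 + chromatic position
B5: 5×12 + 11 = 71
C6: 6×12 + 0 = 72
Difference = 72 - 71 = 1
= 1 semitone


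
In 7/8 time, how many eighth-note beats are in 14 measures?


Step by step:
Time signature 7/8: the bottom number 8 means the eighth note gets one count
The top number 7 means 7 eighth-note beats per measure
Total = 7 × 14 measures
= 98 eighth-note beats


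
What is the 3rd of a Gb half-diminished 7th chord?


Let's work it out.
Half-diminished 7th chord = root + minor 3rd + diminished 5th + minor 7th
Seventh chords stack in thirds, so the letter names are G-B-D-F
Root: Gb
Minor 3rd above Gb: Bbb
Diminished 5th above Gb: Dbb
Minor 7th above Gb: Fb
The 3rd = Bbb


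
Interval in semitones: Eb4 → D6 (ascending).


Absolute semitone position = octave×12 + chromatic position
Eb4: 4×12 + 3 = 51
D6: 6×12 + 2 = 74
Difference = 74 - 51 = 23
= 23 semitones


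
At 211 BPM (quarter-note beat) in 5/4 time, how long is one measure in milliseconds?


Quarter-note beat duration = 60000 / 211 ms
Beats per measure (5/4) = 5
One measure = 5 × 60000 / 211 = 300000 / 211 ms
= 1421.8 ms


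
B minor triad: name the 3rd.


Step by step:
Minor triad = root + minor 3rd (3 semitones) + perfect 5th (7 semitones)
A triad on B stacks thirds, so the chord tones use letter names B-D-F
Root: B
Minor 3rd above B: D
Perfect 5th above B: F#
The 3rd = D


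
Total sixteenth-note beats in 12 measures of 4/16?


Reasoning:
Time signature 4/16: the bottom number 16 means the sixteenth note gets one count
The top number 4 means 4 sixteenth-note beats per measure
Total = 4 × 12 measures
= 48 sixteenth-note beats


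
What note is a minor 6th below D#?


A 6th spans 6 letter names, so from D we land on F
A minor 6th = 8 semitones below D#
Spell F at that pitch: F##
= F##


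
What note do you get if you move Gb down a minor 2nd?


minor 2nd: 2 letter names, 1 semitones
Letter: G - 1 → F
Pitch: Gb - 1 semitones, spelled as an F → F
= F


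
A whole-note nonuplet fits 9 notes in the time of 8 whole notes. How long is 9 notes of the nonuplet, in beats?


Nonuplet: 9 notes occupy the space of 8 whole notes
Space = 8 × 4 = 32 beats
Each nonuplet note = 32 / 9 = 32/9 beats
9 notes = 9 × 32/9 = 32
= 32 beats


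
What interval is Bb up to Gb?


Solution.
Letter names: B → G spans 6 letter names → a 6th
Semitones: Bb → Gb = 8 half-steps
A 6th of 8 semitones is a minor 6th
= minor 6th


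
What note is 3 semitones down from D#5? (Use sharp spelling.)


D#5: chromatic position 3 in octave 5 → absolute = 5×12 + 3 = 63
Transpose down 3: 63 - 3 = 60
60 = 5×12 + 0 → C in octave 5
Result = C5


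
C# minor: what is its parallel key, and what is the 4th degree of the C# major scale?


Parallel keys share the same tonic but differ in mode
C# minor → parallel is C# major
C# major scale: C# D# E# F# G# A# B#
= C# major; 4th degree = F#


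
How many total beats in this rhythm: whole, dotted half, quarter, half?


Beat values:
  whole = 4 beats
  dotted half = 3 beats
  quarter = 1 beat
  half = 2 beats
Sum = 4 + 3 + 1 + 2
= 10 beats


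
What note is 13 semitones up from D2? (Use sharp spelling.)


D2: chromatic position 2 in octave 2 → absolute = 2×12 + 2 = 26
Transpose up 13: 26 + 13 = 39
39 = 3×12 + 3 → D# in octave 3
Result = D#3


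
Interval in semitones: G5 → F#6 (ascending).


Working:
Absolute semitone position = octave×12 + chromatic position
G5: 5×12 + 7 = 67
F#6: 6×12 + 6 = 78
Difference = 78 - 67 = 11
= 11 semitones


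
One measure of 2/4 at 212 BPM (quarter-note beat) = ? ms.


Reasoning:
Quarter-note beat duration = 60000 / 212 ms
Beats per measure (2/4) = 2
One measure = 2 × 60000 / 212 = 120000 / 212 ms
= 566.0 ms


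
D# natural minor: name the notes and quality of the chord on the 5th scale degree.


Working:
D# natural minor scale: D# E# F# G# A# B C#
Diatonic triad on degree 5 stacks scale notes 5, 7, 2: A# C# E#
A#→C# = 3 semitones; A#→E# = 7 semitones → minor triad
= A# C# E# (minor)


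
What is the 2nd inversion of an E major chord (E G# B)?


Root position: E G# B
2nd inversion: move root and 3rd up an octave
Bass note: B
Notes (bottom to top) = B E G#


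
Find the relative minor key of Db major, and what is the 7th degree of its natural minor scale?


Step by step:
The relative minor shares the major's key signature and starts on its 6th degree
6th degree = a major 6th above the tonic; a major 6th above Db is Bb
→ relative minor of Db major is Bb minor
Bb natural minor scale: Bb C Db Eb F Gb Ab
= Bb minor; 7th degree = Ab


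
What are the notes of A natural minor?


Step by step:
Natural minor scale pattern: W-H-W-W-H-W-W (2-1-2-2-1-2-2 semitones)
Starting from A:
  A + 2 semitones → B
  B + 1 semitone → C
  C + 2 semitones → D
  D + 2 semitones → E
  E + 1 semitone → F
  F + 2 semitones → G
  G + 2 semitones → A
Scale = A B C D E F G


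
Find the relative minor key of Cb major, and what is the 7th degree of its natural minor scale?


The relative minor shares the major's key signature and starts on its 6th degree
6th degree = a major 6th above the tonic; a major 6th above Cb is Ab
→ relative minor of Cb major is Ab minor
Ab natural minor scale: Ab Bb Cb Db Eb Fb Gb
= Ab minor; 7th degree = Gb


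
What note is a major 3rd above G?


Solution.
A 3rd spans 3 letter names, so from G we land on B
A major 3rd = 4 semitones above G
Spell B at that pitch: B
= B


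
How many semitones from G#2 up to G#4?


Absolute semitone position = octave×12 + chromatic position
G#2: 2×12 + 8 = 32
G#4: 4×12 + 8 = 56
Difference = 56 - 32 = 24
= 24 semitones


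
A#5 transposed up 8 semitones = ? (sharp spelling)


Let's work it out.
A#5: chromatic position 10 in octave 5 → absolute = 5×12 + 10 = 70
Transpose up 8: 70 + 8 = 78
78 = 6×12 + 6 → F# in octave 6
Result = F#6


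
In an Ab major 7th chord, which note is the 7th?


Step by step:
Major 7th chord = root + major 3rd + perfect 5th + major 7th
Seventh chords stack in thirds, so the letter names are A-C-E-G
Root: Ab
Major 3rd above Ab: C
Perfect 5th above Ab: Eb
Major 7th above Ab: G
The 7th = G


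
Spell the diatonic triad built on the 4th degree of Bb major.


Bb major scale: Bb C D Eb F G A
Diatonic triad on degree 4 stacks scale notes 4, 6, 1: Eb G Bb
Eb→G = 4 semitones; Eb→Bb = 7 semitones → major triad
= Eb G Bb (major)


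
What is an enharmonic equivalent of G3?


Enharmonic notes sound the same pitch but are spelled with different letter names
G and F## name the same pitch class
= F##3


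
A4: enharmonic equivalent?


Working:
Enharmonic notes sound the same pitch but are spelled with different letter names
A and Bbb name the same pitch class
= Bbb4


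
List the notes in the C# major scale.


Let's work it out.
Major scale pattern: W-W-H-W-W-W-H (2-2-1-2-2-2-1 semitones)
Starting from C#:
  C# + 2 semitones → D#
  D# + 2 semitones → E#
  E# + 1 semitone → F#
  F# + 2 semitones → G#
  G# + 2 semitones → A#
  A# + 2 semitones → B#
  B# + 1 semitone → C#
Scale = C# D# E# F# G# A# B#


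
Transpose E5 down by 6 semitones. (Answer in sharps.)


Step by step:
E5: chromatic position 4 in octave 5 → absolute = 5×12 + 4 = 64
Transpose down 6: 64 - 6 = 58
58 = 4×12 + 10 → A# in octave 4
Result = A#4


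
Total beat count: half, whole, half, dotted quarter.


Solution.
Beat values:
  half = 2 beats
  whole = 4 beats
  half = 2 beats
  dotted quarter = 1.5 beats
Sum = 2 + 4 + 2 + 1.5
= 9.5 beats


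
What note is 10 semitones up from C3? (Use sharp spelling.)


C3: chromatic position 0 in octave 3 → absolute = 3×12 + 0 = 36
Transpose up 10: 36 + 10 = 46
46 = 3×12 + 10 → A# in octave 3
Result = A#3


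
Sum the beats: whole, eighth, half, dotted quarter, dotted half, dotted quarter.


Let's work it out.
Beat values:
  whole = 4 beats
  eighth = 0.5 beats
  half = 2 beats
  dotted quarter = 1.5 beats
  dotted half = 3 beats
  dotted quarter = 1.5 beats
Sum = 4 + 0.5 + 2 + 1.5 + 3 + 1.5
= 12.5 beats


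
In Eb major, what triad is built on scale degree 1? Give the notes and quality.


Eb major scale: Eb F G Ab Bb C D
Diatonic triad on degree 1 stacks scale notes 1, 3, 5: Eb G Bb
Eb→G = 4 semitones; Eb→Bb = 7 semitones → major triad
= Eb G Bb (major)


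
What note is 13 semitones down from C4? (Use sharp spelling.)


C4: chromatic position 0 in octave 4 → absolute = 4×12 + 0 = 48
Transpose down 13: 48 - 13 = 35
35 = 2×12 + 11 → B in octave 2
Result = B2


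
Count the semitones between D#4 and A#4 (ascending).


Solution.
Absolute semitone position = octave×12 + chromatic position
D#4: 4×12 + 3 = 51
A#4: 4×12 + 10 = 58
Difference = 58 - 51 = 7
= 7 semitones


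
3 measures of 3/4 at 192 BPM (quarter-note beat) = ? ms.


Quarter-note beat duration = 60000 / 192 ms
Beats per measure (3/4) = 3
One measure = 3 × 60000 / 192 = 180000 / 192 ms
3 measures = 3 × 180000 / 192 = 540000 / 192
= 2812.5 ms


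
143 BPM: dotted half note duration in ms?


Let's work it out.
One quarter-note beat = 60000 / BPM = 60000 / 143 ms
Dotted half note = 3 × quarter note
Duration = 3 × 60000 / 143 = 180000 / 143
= 1258.7 ms


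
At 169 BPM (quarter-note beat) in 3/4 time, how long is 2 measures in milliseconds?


Working:
Quarter-note beat duration = 60000 / 169 ms
Beats per measure (3/4) = 3
One measure = 3 × 60000 / 169 = 180000 / 169 ms
2 measures = 2 × 180000 / 169 = 360000 / 169
= 2130.2 ms


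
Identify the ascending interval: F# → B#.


Let's work it out.
Letter names: F → B spans 4 letter names → a 4th
Semitones: F# → B# = 6 half-steps
A 4th of 6 semitones is an augmented 4th
= augmented 4th


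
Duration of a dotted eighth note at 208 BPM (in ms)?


One quarter-note beat = 60000 / BPM = 60000 / 208 ms
Dotted eighth note = 3/4 × quarter note
Duration = 3/4 × 60000 / 208 = 45000 / 208
= 216.3 ms


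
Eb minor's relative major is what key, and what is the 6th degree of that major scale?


Working:
The relative major shares the key signature and is a minor 3rd above the minor tonic
A minor 3rd above Eb is Gb
→ relative major of Eb minor is Gb major
Gb major scale: Gb Ab Bb Cb Db Eb F
= Gb major; 6th degree = Eb


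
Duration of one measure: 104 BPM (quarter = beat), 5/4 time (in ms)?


Working:
Quarter-note beat duration = 60000 / 104 ms
Beats per measure (5/4) = 5
One measure = 5 × 60000 / 104 = 300000 / 104 ms
= 2884.6 ms


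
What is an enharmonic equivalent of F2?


Step by step:
Enharmonic notes sound the same pitch but are spelled with different letter names
F and E# name the same pitch class
= E#2


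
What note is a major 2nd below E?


Let's work it out.
A 2nd spans 2 letter names, so from E we land on D
A major 2nd = 2 semitones below E
Spell D at that pitch: D
= D


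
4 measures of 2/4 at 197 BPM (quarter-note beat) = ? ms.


Working:
Quarter-note beat duration = 60000 / 197 ms
Beats per measure (2/4) = 2
One measure = 2 × 60000 / 197 = 120000 / 197 ms
4 measures = 4 × 120000 / 197 = 480000 / 197
= 2436.5 ms


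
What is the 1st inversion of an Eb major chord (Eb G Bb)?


Working:
Root position: Eb G Bb
1st inversion: move root up an octave
Bass note: G
Notes (bottom to top) = G Bb Eb


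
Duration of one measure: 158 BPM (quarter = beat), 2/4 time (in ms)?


Solution.
Quarter-note beat duration = 60000 / 158 ms
Beats per measure (2/4) = 2
One measure = 2 × 60000 / 158 = 120000 / 158 ms
= 759.5 ms


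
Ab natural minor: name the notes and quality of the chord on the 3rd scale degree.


Working:
Ab natural minor scale: Ab Bb Cb Db Eb Fb Gb
Diatonic triad on degree 3 stacks scale notes 3, 5, 7: Cb Eb Gb
Cb→Eb = 4 semitones; Cb→Gb = 7 semitones → major triad
= Cb Eb Gb (major)


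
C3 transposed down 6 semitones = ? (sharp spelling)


Solution.
C3: chromatic position 0 in octave 3 → absolute = 3×12 + 0 = 36
Transpose down 6: 36 - 6 = 30
30 = 2×12 + 6 → F# in octave 2
Result = F#2


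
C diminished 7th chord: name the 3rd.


Working:
Diminished 7th chord = root + minor 3rd + diminished 5th + diminished 7th
Seventh chords stack in thirds, so the letter names are C-E-G-B
Root: C
Minor 3rd above C: Eb
Diminished 5th above C: Gb
Diminished 7th above C: Bbb
The 3rd = Eb


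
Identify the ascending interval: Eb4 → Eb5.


Step by step:
Letter names: E → E spans 8 letter names → an octave
Semitones: Eb4 → Eb5 = 12 half-steps
An octave of 12 semitones is a perfect octave
= perfect octave
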